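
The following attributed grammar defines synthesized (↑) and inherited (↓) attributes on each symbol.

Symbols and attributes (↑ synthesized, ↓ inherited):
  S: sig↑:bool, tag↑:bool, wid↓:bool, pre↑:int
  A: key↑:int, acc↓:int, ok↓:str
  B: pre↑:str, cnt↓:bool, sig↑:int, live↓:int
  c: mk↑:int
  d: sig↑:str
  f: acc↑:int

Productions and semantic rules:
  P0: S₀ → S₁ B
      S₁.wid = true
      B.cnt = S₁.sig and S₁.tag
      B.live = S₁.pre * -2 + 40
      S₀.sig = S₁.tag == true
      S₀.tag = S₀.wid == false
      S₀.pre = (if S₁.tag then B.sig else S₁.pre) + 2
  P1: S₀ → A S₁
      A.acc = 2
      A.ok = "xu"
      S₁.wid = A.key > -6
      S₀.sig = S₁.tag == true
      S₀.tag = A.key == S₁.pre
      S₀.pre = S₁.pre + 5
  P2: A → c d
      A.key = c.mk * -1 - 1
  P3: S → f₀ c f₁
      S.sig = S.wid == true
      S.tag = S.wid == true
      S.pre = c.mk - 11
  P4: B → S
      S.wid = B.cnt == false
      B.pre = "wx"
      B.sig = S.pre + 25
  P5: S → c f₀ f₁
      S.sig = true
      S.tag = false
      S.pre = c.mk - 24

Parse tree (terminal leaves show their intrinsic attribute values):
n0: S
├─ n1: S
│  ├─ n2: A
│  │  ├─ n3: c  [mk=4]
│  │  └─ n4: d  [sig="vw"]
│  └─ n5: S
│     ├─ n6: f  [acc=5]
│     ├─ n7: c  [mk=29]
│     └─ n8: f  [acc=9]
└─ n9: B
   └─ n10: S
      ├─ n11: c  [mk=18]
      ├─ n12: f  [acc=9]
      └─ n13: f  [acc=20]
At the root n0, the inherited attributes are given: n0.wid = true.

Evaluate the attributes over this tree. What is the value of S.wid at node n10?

true

1. n0.wid = true  [given at root]
2. n1.wid = true  [true]
3. n2.acc = 2  [2]
4. n2.ok = "xu"  ["xu"]
5. n3.mk = 4  [terminal]
6. n4.sig = "vw"  [terminal]
7. n2.key = -5  [c.mk * -1 - 1]
8. n5.wid = true  [A.key > -6]
9. n6.acc = 5  [terminal]
10. n7.mk = 29  [terminal]
11. n8.acc = 9  [terminal]
12. n5.sig = true  [S.wid == true]
13. n5.tag = true  [S.wid == true]
14. n5.pre = 18  [c.mk - 11]
15. n1.sig = true  [S₁.tag == true]
16. n1.tag = false  [A.key == S₁.pre]
17. n1.pre = 23  [S₁.pre + 5]
18. n9.cnt = false  [S₁.sig and S₁.tag]
19. n9.live = -6  [S₁.pre * -2 + 40]
20. n10.wid = true  [B.cnt == false]
21. n11.mk = 18  [terminal]
22. n12.acc = 9  [terminal]
23. n13.acc = 20  [terminal]
24. n10.sig = true  [true]
25. n10.tag = false  [false]
26. n10.pre = -6  [c.mk - 24]
27. n9.pre = "wx"  ["wx"]
28. n9.sig = 19  [S.pre + 25]
29. n0.sig = false  [S₁.tag == true]
30. n0.tag = false  [S₀.wid == false]
31. n0.pre = 25  [(if S₁.tag then B.sig else S₁.pre) + 2]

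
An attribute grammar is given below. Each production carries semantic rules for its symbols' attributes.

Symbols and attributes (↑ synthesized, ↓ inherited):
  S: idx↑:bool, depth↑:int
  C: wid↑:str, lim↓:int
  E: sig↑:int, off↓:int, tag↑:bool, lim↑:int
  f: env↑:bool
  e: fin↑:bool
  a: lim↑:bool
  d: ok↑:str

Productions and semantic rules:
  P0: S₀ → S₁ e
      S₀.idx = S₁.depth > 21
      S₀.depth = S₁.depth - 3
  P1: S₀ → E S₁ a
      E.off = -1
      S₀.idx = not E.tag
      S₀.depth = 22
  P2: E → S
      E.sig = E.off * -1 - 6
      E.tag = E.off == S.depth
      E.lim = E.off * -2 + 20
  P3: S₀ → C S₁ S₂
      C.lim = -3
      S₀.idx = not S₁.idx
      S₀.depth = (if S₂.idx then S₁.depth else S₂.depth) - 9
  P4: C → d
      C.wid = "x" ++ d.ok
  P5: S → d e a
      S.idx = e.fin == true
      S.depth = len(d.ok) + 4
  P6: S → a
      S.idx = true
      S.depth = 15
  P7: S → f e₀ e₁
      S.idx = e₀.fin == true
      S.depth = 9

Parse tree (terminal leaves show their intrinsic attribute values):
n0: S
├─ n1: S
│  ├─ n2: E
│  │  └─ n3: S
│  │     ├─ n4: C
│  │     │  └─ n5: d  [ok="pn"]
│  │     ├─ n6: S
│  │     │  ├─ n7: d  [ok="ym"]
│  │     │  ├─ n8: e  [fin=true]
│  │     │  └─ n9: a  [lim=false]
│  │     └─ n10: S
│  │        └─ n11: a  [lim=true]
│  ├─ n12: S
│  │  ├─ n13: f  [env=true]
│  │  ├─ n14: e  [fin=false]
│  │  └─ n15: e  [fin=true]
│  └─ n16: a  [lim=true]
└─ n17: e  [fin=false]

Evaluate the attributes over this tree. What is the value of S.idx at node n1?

1. n2.off = -1  [-1]
2. n4.lim = -3  [-3]
3. n5.ok = "pn"  [terminal]
4. n4.wid = "xpn"  ["x" ++ d.ok]
5. n7.ok = "ym"  [terminal]
6. n8.fin = true  [terminal]
7. n9.lim = false  [terminal]
8. n6.idx = true  [e.fin == true]
9. n6.depth = 6  [len(d.ok) + 4]
10. n11.lim = true  [terminal]
11. n10.idx = true  [true]
12. n10.depth = 15  [15]
13. n3.idx = false  [not S₁.idx]
14. n3.depth = -3  [(if S₂.idx then S₁.depth else S₂.depth) - 9]
15. n2.sig = -5  [E.off * -1 - 6]
16. n2.tag = false  [E.off == S.depth]
17. n2.lim = 22  [E.off * -2 + 20]
18. n13.env = true  [terminal]
19. n14.fin = false  [terminal]
20. n15.fin = true  [terminal]
21. n12.idx = false  [e₀.fin == true]
22. n12.depth = 9  [9]
23. n16.lim = true  [terminal]
24. n1.idx = true  [not E.tag]
25. n1.depth = 22  [22]
26. n17.fin = false  [terminal]
27. n0.idx = true  [S₁.depth > 21]
28. n0.depth = 19  [S₁.depth - 3]

true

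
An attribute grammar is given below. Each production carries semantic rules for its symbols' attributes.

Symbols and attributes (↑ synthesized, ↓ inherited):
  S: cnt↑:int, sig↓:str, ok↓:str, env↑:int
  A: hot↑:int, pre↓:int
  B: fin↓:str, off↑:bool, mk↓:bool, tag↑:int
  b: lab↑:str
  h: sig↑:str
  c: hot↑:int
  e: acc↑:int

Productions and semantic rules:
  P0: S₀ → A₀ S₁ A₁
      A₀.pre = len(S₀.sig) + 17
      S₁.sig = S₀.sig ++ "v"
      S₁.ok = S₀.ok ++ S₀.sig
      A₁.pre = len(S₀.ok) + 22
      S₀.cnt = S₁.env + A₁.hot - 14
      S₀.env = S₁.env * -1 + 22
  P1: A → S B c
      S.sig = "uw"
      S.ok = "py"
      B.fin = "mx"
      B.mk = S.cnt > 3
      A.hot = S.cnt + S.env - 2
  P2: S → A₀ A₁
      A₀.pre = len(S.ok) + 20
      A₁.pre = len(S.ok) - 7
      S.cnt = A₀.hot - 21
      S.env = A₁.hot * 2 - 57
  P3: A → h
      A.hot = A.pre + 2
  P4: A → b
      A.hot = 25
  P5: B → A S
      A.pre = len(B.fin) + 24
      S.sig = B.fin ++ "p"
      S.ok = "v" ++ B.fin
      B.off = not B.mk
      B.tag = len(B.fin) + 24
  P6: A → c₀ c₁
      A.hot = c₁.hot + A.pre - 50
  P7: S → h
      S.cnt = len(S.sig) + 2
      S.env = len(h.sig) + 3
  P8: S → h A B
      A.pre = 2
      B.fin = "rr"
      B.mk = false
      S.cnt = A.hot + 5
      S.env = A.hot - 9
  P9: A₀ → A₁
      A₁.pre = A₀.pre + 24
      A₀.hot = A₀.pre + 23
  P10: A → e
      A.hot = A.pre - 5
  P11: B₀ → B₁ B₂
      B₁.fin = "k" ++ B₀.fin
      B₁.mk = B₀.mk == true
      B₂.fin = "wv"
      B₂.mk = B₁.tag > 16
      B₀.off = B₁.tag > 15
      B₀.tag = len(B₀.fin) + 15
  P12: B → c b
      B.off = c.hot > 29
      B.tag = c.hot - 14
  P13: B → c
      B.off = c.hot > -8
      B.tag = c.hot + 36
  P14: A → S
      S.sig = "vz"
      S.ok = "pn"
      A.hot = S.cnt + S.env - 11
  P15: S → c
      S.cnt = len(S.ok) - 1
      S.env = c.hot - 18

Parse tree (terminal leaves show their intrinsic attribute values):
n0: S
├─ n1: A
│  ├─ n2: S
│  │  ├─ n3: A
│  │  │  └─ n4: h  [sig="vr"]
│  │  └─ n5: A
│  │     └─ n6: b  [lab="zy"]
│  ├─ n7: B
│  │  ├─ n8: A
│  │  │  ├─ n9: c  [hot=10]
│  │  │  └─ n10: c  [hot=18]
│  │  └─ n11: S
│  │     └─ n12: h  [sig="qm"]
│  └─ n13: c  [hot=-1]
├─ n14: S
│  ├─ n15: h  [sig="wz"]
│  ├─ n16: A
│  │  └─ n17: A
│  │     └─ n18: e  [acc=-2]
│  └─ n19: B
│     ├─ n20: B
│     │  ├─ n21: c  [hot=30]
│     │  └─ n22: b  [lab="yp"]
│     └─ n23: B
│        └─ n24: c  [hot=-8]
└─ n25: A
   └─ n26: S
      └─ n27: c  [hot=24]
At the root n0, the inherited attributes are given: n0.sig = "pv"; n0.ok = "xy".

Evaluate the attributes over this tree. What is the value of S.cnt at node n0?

1. n0.sig = "pv"  [given at root]
2. n0.ok = "xy"  [given at root]
3. n1.pre = 19  [len(S₀.sig) + 17]
4. n2.sig = "uw"  ["uw"]
5. n2.ok = "py"  ["py"]
6. n3.pre = 22  [len(S.ok) + 20]
7. n4.sig = "vr"  [terminal]
8. n3.hot = 24  [A.pre + 2]
9. n5.pre = -5  [len(S.ok) - 7]
10. n6.lab = "zy"  [terminal]
11. n5.hot = 25  [25]
12. n2.cnt = 3  [A₀.hot - 21]
13. n2.env = -7  [A₁.hot * 2 - 57]
14. n7.fin = "mx"  ["mx"]
15. n7.mk = false  [S.cnt > 3]
16. n8.pre = 26  [len(B.fin) + 24]
17. n9.hot = 10  [terminal]
18. n10.hot = 18  [terminal]
19. n8.hot = -6  [c₁.hot + A.pre - 50]
20. n11.sig = "mxp"  [B.fin ++ "p"]
21. n11.ok = "vmx"  ["v" ++ B.fin]
22. n12.sig = "qm"  [terminal]
23. n11.cnt = 5  [len(S.sig) + 2]
24. n11.env = 5  [len(h.sig) + 3]
25. n7.off = true  [not B.mk]
26. n7.tag = 26  [len(B.fin) + 24]
27. n13.hot = -1  [terminal]
28. n1.hot = -6  [S.cnt + S.env - 2]
29. n14.sig = "pvv"  [S₀.sig ++ "v"]
30. n14.ok = "xypv"  [S₀.ok ++ S₀.sig]
31. n15.sig = "wz"  [terminal]
32. n16.pre = 2  [2]
33. n17.pre = 26  [A₀.pre + 24]
34. n18.acc = -2  [terminal]
35. n17.hot = 21  [A.pre - 5]
36. n16.hot = 25  [A₀.pre + 23]
37. n19.fin = "rr"  ["rr"]
38. n19.mk = false  [false]
39. n20.fin = "krr"  ["k" ++ B₀.fin]
40. n20.mk = false  [B₀.mk == true]
41. n21.hot = 30  [terminal]
42. n22.lab = "yp"  [terminal]
43. n20.off = true  [c.hot > 29]
44. n20.tag = 16  [c.hot - 14]
45. n23.fin = "wv"  ["wv"]
46. n23.mk = false  [B₁.tag > 16]
47. n24.hot = -8  [terminal]
48. n23.off = false  [c.hot > -8]
49. n23.tag = 28  [c.hot + 36]
50. n19.off = true  [B₁.tag > 15]
51. n19.tag = 17  [len(B₀.fin) + 15]
52. n14.cnt = 30  [A.hot + 5]
53. n14.env = 16  [A.hot - 9]
54. n25.pre = 24  [len(S₀.ok) + 22]
55. n26.sig = "vz"  ["vz"]
56. n26.ok = "pn"  ["pn"]
57. n27.hot = 24  [terminal]
58. n26.cnt = 1  [len(S.ok) - 1]
59. n26.env = 6  [c.hot - 18]
60. n25.hot = -4  [S.cnt + S.env - 11]
61. n0.cnt = -2  [S₁.env + A₁.hot - 14]
62. n0.env = 6  [S₁.env * -1 + 22]

-2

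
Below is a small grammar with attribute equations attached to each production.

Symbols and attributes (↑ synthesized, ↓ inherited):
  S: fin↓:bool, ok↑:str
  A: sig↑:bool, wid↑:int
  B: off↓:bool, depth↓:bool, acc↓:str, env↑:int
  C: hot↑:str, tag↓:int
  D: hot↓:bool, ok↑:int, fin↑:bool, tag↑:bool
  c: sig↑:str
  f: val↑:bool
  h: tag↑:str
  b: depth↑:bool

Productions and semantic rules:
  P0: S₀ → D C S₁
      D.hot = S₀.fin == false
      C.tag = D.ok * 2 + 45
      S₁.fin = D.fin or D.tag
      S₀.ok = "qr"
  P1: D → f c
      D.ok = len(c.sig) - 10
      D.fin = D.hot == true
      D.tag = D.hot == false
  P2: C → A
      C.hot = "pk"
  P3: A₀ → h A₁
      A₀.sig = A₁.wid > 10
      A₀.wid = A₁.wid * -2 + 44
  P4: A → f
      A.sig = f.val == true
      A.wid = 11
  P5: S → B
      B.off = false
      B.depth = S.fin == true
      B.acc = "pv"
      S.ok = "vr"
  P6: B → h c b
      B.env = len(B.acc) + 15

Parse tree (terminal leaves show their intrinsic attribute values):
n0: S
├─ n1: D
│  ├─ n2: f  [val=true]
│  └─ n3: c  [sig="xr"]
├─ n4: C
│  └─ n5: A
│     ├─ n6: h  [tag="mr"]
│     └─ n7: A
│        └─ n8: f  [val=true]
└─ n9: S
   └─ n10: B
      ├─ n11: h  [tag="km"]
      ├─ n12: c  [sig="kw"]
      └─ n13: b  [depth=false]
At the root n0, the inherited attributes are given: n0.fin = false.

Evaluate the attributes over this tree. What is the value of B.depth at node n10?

true

1. n0.fin = false  [given at root]
2. n1.hot = true  [S₀.fin == false]
3. n2.val = true  [terminal]
4. n3.sig = "xr"  [terminal]
5. n1.ok = -8  [len(c.sig) - 10]
6. n1.fin = true  [D.hot == true]
7. n1.tag = false  [D.hot == false]
8. n4.tag = 29  [D.ok * 2 + 45]
9. n6.tag = "mr"  [terminal]
10. n8.val = true  [terminal]
11. n7.sig = true  [f.val == true]
12. n7.wid = 11  [11]
13. n5.sig = true  [A₁.wid > 10]
14. n5.wid = 22  [A₁.wid * -2 + 44]
15. n4.hot = "pk"  ["pk"]
16. n9.fin = true  [D.fin or D.tag]
17. n10.off = false  [false]
18. n10.depth = true  [S.fin == true]
19. n10.acc = "pv"  ["pv"]
20. n11.tag = "km"  [terminal]
21. n12.sig = "kw"  [terminal]
22. n13.depth = false  [terminal]
23. n10.env = 17  [len(B.acc) + 15]
24. n9.ok = "vr"  ["vr"]
25. n0.ok = "qr"  ["qr"]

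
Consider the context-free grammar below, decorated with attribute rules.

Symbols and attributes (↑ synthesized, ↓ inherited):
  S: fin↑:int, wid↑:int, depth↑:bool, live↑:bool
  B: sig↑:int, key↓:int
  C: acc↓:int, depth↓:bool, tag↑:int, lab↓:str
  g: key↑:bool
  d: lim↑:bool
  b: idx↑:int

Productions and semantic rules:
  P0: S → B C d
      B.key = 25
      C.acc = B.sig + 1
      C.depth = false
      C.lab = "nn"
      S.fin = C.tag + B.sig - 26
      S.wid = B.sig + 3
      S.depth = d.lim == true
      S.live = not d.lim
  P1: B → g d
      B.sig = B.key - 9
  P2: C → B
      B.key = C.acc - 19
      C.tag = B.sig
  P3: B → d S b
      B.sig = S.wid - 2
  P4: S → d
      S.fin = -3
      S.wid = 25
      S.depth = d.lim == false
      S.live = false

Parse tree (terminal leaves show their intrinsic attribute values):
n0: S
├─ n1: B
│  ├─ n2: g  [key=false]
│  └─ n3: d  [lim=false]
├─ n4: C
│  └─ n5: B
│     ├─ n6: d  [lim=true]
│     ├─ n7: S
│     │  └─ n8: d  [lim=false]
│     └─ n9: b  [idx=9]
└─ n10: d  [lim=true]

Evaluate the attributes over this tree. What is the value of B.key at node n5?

-2

1. n1.key = 25  [25]
2. n2.key = false  [terminal]
3. n3.lim = false  [terminal]
4. n1.sig = 16  [B.key - 9]
5. n4.acc = 17  [B.sig + 1]
6. n4.depth = false  [false]
7. n4.lab = "nn"  ["nn"]
8. n5.key = -2  [C.acc - 19]
9. n6.lim = true  [terminal]
10. n8.lim = false  [terminal]
11. n7.fin = -3  [-3]
12. n7.wid = 25  [25]
13. n7.depth = true  [d.lim == false]
14. n7.live = false  [false]
15. n9.idx = 9  [terminal]
16. n5.sig = 23  [S.wid - 2]
17. n4.tag = 23  [B.sig]
18. n10.lim = true  [terminal]
19. n0.fin = 13  [C.tag + B.sig - 26]
20. n0.wid = 19  [B.sig + 3]
21. n0.depth = true  [d.lim == true]
22. n0.live = false  [not d.lim]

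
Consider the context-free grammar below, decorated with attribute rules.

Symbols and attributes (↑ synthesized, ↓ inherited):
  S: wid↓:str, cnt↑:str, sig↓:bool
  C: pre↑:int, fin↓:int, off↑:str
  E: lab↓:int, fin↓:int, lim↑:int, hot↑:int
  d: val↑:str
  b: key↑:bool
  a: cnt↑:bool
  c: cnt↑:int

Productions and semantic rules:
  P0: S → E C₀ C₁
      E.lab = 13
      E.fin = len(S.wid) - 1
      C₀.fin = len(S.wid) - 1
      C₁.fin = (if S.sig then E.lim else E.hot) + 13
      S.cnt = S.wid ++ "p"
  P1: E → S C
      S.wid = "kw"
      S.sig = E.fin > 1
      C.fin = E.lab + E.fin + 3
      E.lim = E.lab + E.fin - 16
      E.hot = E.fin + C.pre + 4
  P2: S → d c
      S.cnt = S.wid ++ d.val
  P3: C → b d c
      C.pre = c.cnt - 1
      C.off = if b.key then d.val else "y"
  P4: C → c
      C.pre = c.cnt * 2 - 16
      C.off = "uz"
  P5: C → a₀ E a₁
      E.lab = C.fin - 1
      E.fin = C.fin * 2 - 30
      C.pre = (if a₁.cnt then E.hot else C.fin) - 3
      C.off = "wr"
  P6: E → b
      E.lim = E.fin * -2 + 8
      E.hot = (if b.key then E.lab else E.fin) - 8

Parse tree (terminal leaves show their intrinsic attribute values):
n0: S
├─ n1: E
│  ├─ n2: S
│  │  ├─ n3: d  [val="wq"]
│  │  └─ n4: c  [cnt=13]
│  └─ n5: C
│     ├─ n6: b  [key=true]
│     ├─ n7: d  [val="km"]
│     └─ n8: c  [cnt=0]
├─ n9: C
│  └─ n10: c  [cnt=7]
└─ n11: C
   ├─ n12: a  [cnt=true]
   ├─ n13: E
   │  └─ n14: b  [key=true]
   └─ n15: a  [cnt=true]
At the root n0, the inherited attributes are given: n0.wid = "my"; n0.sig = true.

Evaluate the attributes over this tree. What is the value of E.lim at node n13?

24

1. n0.wid = "my"  [given at root]
2. n0.sig = true  [given at root]
3. n1.lab = 13  [13]
4. n1.fin = 1  [len(S.wid) - 1]
5. n2.wid = "kw"  ["kw"]
6. n2.sig = false  [E.fin > 1]
7. n3.val = "wq"  [terminal]
8. n4.cnt = 13  [terminal]
9. n2.cnt = "kwwq"  [S.wid ++ d.val]
10. n5.fin = 17  [E.lab + E.fin + 3]
11. n6.key = true  [terminal]
12. n7.val = "km"  [terminal]
13. n8.cnt = 0  [terminal]
14. n5.pre = -1  [c.cnt - 1]
15. n5.off = "km"  [if b.key then d.val else "y"]
16. n1.lim = -2  [E.lab + E.fin - 16]
17. n1.hot = 4  [E.fin + C.pre + 4]
18. n9.fin = 1  [len(S.wid) - 1]
19. n10.cnt = 7  [terminal]
20. n9.pre = -2  [c.cnt * 2 - 16]
21. n9.off = "uz"  ["uz"]
22. n11.fin = 11  [(if S.sig then E.lim else E.hot) + 13]
23. n12.cnt = true  [terminal]
24. n13.lab = 10  [C.fin - 1]
25. n13.fin = -8  [C.fin * 2 - 30]
26. n14.key = true  [terminal]
27. n13.lim = 24  [E.fin * -2 + 8]
28. n13.hot = 2  [(if b.key then E.lab else E.fin) - 8]
29. n15.cnt = true  [terminal]
30. n11.pre = -1  [(if a₁.cnt then E.hot else C.fin) - 3]
31. n11.off = "wr"  ["wr"]
32. n0.cnt = "myp"  [S.wid ++ "p"]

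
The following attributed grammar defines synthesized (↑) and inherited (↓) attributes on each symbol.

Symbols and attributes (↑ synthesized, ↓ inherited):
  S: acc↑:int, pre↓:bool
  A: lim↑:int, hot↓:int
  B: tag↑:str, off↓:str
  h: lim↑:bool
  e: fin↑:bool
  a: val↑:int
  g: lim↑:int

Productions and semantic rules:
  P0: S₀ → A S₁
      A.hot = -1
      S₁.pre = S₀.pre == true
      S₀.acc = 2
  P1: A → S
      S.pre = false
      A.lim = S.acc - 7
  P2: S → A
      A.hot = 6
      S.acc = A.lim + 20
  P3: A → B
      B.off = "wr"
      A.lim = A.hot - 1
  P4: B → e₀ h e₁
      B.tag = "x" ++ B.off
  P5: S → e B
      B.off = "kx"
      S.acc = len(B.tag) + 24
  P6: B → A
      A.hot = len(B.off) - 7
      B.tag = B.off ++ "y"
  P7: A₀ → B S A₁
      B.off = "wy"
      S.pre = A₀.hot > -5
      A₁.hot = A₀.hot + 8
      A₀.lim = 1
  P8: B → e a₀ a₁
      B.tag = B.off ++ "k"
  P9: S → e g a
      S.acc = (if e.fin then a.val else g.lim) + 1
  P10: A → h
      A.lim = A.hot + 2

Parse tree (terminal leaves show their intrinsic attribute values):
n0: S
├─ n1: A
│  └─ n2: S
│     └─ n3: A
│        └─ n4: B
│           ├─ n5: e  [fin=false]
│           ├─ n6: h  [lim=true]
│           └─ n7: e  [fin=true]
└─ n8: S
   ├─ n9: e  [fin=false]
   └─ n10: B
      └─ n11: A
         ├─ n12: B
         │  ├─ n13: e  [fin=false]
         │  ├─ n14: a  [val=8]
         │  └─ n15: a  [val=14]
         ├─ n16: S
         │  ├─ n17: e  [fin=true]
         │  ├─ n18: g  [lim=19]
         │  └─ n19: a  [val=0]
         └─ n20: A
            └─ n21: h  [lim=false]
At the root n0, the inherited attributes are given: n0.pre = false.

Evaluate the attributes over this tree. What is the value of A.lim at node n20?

5

1. n0.pre = false  [given at root]
2. n1.hot = -1  [-1]
3. n2.pre = false  [false]
4. n3.hot = 6  [6]
5. n4.off = "wr"  ["wr"]
6. n5.fin = false  [terminal]
7. n6.lim = true  [terminal]
8. n7.fin = true  [terminal]
9. n4.tag = "xwr"  ["x" ++ B.off]
10. n3.lim = 5  [A.hot - 1]
11. n2.acc = 25  [A.lim + 20]
12. n1.lim = 18  [S.acc - 7]
13. n8.pre = false  [S₀.pre == true]
14. n9.fin = false  [terminal]
15. n10.off = "kx"  ["kx"]
16. n11.hot = -5  [len(B.off) - 7]
17. n12.off = "wy"  ["wy"]
18. n13.fin = false  [terminal]
19. n14.val = 8  [terminal]
20. n15.val = 14  [terminal]
21. n12.tag = "wyk"  [B.off ++ "k"]
22. n16.pre = false  [A₀.hot > -5]
23. n17.fin = true  [terminal]
24. n18.lim = 19  [terminal]
25. n19.val = 0  [terminal]
26. n16.acc = 1  [(if e.fin then a.val else g.lim) + 1]
27. n20.hot = 3  [A₀.hot + 8]
28. n21.lim = false  [terminal]
29. n20.lim = 5  [A.hot + 2]
30. n11.lim = 1  [1]
31. n10.tag = "kxy"  [B.off ++ "y"]
32. n8.acc = 27  [len(B.tag) + 24]
33. n0.acc = 2  [2]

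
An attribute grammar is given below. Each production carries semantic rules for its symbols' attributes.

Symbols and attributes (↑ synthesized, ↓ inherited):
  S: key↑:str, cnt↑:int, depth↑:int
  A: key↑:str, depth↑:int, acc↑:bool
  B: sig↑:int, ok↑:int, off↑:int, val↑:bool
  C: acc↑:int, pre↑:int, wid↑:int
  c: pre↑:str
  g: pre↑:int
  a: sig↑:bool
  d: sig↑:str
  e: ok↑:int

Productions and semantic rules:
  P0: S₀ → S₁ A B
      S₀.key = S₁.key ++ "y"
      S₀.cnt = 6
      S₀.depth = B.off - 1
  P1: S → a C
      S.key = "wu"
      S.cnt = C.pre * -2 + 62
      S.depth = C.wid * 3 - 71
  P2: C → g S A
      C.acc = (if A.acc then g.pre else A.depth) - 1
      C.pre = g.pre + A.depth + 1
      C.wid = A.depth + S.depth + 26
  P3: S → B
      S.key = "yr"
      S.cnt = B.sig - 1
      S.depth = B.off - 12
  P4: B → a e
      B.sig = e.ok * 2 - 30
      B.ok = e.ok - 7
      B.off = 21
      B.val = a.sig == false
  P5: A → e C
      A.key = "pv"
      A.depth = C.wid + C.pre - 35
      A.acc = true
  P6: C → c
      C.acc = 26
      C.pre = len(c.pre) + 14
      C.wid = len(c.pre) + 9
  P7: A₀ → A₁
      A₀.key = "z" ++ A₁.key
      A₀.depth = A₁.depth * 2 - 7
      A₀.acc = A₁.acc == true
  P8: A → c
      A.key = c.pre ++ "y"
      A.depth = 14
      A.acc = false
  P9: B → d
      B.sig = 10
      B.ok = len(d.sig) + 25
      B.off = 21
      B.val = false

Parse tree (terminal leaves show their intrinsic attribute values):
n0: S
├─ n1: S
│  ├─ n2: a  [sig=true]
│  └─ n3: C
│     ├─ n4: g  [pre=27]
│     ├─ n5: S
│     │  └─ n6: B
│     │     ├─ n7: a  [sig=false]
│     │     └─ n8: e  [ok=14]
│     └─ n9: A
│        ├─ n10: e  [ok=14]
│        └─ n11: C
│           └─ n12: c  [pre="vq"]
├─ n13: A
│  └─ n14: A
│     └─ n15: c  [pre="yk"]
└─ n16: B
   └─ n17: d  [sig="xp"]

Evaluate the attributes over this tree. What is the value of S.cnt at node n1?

22

1. n2.sig = true  [terminal]
2. n4.pre = 27  [terminal]
3. n7.sig = false  [terminal]
4. n8.ok = 14  [terminal]
5. n6.sig = -2  [e.ok * 2 - 30]
6. n6.ok = 7  [e.ok - 7]
7. n6.off = 21  [21]
8. n6.val = true  [a.sig == false]
9. n5.key = "yr"  ["yr"]
10. n5.cnt = -3  [B.sig - 1]
11. n5.depth = 9  [B.off - 12]
12. n10.ok = 14  [terminal]
13. n12.pre = "vq"  [terminal]
14. n11.acc = 26  [26]
15. n11.pre = 16  [len(c.pre) + 14]
16. n11.wid = 11  [len(c.pre) + 9]
17. n9.key = "pv"  ["pv"]
18. n9.depth = -8  [C.wid + C.pre - 35]
19. n9.acc = true  [true]
20. n3.acc = 26  [(if A.acc then g.pre else A.depth) - 1]
21. n3.pre = 20  [g.pre + A.depth + 1]
22. n3.wid = 27  [A.depth + S.depth + 26]
23. n1.key = "wu"  ["wu"]
24. n1.cnt = 22  [C.pre * -2 + 62]
25. n1.depth = 10  [C.wid * 3 - 71]
26. n15.pre = "yk"  [terminal]
27. n14.key = "yky"  [c.pre ++ "y"]
28. n14.depth = 14  [14]
29. n14.acc = false  [false]
30. n13.key = "zyky"  ["z" ++ A₁.key]
31. n13.depth = 21  [A₁.depth * 2 - 7]
32. n13.acc = false  [A₁.acc == true]
33. n17.sig = "xp"  [terminal]
34. n16.sig = 10  [10]
35. n16.ok = 27  [len(d.sig) + 25]
36. n16.off = 21  [21]
37. n16.val = false  [false]
38. n0.key = "wuy"  [S₁.key ++ "y"]
39. n0.cnt = 6  [6]
40. n0.depth = 20  [B.off - 1]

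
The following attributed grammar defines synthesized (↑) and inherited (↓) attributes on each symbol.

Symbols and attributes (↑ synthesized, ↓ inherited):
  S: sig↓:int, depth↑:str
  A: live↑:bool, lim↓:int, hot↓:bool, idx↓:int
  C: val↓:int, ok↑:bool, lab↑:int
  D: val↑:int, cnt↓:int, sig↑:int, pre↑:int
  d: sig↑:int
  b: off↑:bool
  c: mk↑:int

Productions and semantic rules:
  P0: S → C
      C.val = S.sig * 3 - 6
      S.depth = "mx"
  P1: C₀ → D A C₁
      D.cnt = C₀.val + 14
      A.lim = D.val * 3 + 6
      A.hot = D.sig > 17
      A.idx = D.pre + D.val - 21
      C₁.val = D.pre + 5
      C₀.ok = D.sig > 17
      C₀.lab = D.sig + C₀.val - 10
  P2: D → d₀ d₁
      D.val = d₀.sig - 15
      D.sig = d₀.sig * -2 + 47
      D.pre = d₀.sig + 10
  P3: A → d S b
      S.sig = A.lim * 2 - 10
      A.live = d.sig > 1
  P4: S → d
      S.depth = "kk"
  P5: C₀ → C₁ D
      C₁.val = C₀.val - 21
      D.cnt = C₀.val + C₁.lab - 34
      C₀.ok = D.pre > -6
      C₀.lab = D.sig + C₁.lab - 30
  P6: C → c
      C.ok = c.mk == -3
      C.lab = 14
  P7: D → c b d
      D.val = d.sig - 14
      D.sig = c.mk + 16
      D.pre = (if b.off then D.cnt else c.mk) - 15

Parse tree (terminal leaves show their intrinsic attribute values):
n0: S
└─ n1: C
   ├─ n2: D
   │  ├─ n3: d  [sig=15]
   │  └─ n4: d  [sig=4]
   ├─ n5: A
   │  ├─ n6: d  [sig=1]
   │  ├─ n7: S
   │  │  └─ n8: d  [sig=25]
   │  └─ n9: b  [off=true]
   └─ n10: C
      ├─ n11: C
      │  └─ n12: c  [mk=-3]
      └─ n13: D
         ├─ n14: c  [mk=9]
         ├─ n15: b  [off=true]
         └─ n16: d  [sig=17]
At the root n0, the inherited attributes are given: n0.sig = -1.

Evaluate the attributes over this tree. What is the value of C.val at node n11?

1. n0.sig = -1  [given at root]
2. n1.val = -9  [S.sig * 3 - 6]
3. n2.cnt = 5  [C₀.val + 14]
4. n3.sig = 15  [terminal]
5. n4.sig = 4  [terminal]
6. n2.val = 0  [d₀.sig - 15]
7. n2.sig = 17  [d₀.sig * -2 + 47]
8. n2.pre = 25  [d₀.sig + 10]
9. n5.lim = 6  [D.val * 3 + 6]
10. n5.hot = false  [D.sig > 17]
11. n5.idx = 4  [D.pre + D.val - 21]
12. n6.sig = 1  [terminal]
13. n7.sig = 2  [A.lim * 2 - 10]
14. n8.sig = 25  [terminal]
15. n7.depth = "kk"  ["kk"]
16. n9.off = true  [terminal]
17. n5.live = false  [d.sig > 1]
18. n10.val = 30  [D.pre + 5]
19. n11.val = 9  [C₀.val - 21]
20. n12.mk = -3  [terminal]
21. n11.ok = true  [c.mk == -3]
22. n11.lab = 14  [14]
23. n13.cnt = 10  [C₀.val + C₁.lab - 34]
24. n14.mk = 9  [terminal]
25. n15.off = true  [terminal]
26. n16.sig = 17  [terminal]
27. n13.val = 3  [d.sig - 14]
28. n13.sig = 25  [c.mk + 16]
29. n13.pre = -5  [(if b.off then D.cnt else c.mk) - 15]
30. n10.ok = true  [D.pre > -6]
31. n10.lab = 9  [D.sig + C₁.lab - 30]
32. n1.ok = false  [D.sig > 17]
33. n1.lab = -2  [D.sig + C₀.val - 10]
34. n0.depth = "mx"  ["mx"]

9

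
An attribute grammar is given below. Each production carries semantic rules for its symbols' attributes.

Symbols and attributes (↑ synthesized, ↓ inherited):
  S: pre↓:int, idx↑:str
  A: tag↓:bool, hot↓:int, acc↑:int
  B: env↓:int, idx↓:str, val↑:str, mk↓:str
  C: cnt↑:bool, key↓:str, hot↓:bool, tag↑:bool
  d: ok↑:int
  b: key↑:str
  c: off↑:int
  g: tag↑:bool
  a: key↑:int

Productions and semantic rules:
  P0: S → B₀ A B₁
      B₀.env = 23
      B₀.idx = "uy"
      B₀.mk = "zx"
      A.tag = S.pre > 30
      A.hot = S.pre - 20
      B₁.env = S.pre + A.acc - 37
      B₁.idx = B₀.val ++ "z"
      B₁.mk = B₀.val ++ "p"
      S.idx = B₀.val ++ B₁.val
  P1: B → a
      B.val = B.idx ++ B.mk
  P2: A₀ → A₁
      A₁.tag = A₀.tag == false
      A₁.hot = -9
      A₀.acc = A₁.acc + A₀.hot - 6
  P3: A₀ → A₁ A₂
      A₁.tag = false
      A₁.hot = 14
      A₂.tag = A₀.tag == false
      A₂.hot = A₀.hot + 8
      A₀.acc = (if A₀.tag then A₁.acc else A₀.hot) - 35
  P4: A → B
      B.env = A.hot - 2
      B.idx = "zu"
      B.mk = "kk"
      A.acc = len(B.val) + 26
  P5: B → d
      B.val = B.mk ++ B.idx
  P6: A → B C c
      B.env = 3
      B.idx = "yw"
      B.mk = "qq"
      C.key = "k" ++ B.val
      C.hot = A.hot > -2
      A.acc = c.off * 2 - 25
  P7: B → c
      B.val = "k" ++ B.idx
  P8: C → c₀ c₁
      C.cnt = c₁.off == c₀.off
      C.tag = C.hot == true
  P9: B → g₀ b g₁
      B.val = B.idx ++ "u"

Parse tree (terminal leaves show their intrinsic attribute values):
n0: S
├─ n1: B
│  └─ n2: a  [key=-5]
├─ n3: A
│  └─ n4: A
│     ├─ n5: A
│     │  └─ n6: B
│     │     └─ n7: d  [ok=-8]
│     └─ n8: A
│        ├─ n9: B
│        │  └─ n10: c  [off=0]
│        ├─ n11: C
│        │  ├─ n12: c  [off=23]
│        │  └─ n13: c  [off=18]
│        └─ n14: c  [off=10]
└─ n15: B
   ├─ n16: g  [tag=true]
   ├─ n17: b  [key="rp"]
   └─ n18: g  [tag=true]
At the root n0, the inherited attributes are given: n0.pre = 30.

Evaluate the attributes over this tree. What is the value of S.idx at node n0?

"uyzxuyzxzu"

1. n0.pre = 30  [given at root]
2. n1.env = 23  [23]
3. n1.idx = "uy"  ["uy"]
4. n1.mk = "zx"  ["zx"]
5. n2.key = -5  [terminal]
6. n1.val = "uyzx"  [B.idx ++ B.mk]
7. n3.tag = false  [S.pre > 30]
8. n3.hot = 10  [S.pre - 20]
9. n4.tag = true  [A₀.tag == false]
10. n4.hot = -9  [-9]
11. n5.tag = false  [false]
12. n5.hot = 14  [14]
13. n6.env = 12  [A.hot - 2]
14. n6.idx = "zu"  ["zu"]
15. n6.mk = "kk"  ["kk"]
16. n7.ok = -8  [terminal]
17. n6.val = "kkzu"  [B.mk ++ B.idx]
18. n5.acc = 30  [len(B.val) + 26]
19. n8.tag = false  [A₀.tag == false]
20. n8.hot = -1  [A₀.hot + 8]
21. n9.env = 3  [3]
22. n9.idx = "yw"  ["yw"]
23. n9.mk = "qq"  ["qq"]
24. n10.off = 0  [terminal]
25. n9.val = "kyw"  ["k" ++ B.idx]
26. n11.key = "kkyw"  ["k" ++ B.val]
27. n11.hot = true  [A.hot > -2]
28. n12.off = 23  [terminal]
29. n13.off = 18  [terminal]
30. n11.cnt = false  [c₁.off == c₀.off]
31. n11.tag = true  [C.hot == true]
32. n14.off = 10  [terminal]
33. n8.acc = -5  [c.off * 2 - 25]
34. n4.acc = -5  [(if A₀.tag then A₁.acc else A₀.hot) - 35]
35. n3.acc = -1  [A₁.acc + A₀.hot - 6]
36. n15.env = -8  [S.pre + A.acc - 37]
37. n15.idx = "uyzxz"  [B₀.val ++ "z"]
38. n15.mk = "uyzxp"  [B₀.val ++ "p"]
39. n16.tag = true  [terminal]
40. n17.key = "rp"  [terminal]
41. n18.tag = true  [terminal]
42. n15.val = "uyzxzu"  [B.idx ++ "u"]
43. n0.idx = "uyzxuyzxzu"  [B₀.val ++ B₁.val]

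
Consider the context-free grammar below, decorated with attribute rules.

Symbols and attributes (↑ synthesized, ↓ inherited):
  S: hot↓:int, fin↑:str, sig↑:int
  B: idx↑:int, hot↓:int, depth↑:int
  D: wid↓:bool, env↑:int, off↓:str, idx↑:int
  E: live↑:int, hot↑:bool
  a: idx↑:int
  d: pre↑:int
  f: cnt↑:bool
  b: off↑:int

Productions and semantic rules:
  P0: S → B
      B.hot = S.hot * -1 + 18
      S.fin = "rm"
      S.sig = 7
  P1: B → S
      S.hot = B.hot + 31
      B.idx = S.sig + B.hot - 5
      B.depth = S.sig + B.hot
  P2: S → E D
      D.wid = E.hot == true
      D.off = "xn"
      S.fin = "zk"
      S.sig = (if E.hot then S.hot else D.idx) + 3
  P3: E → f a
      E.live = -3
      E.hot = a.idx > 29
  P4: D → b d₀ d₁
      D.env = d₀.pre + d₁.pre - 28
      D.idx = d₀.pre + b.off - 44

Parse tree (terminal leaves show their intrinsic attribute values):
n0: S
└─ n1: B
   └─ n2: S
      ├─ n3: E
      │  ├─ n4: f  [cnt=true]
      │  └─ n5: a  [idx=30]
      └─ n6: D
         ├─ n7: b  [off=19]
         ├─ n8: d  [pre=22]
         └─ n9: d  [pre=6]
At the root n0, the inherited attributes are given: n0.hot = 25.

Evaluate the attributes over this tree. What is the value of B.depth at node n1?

20

1. n0.hot = 25  [given at root]
2. n1.hot = -7  [S.hot * -1 + 18]
3. n2.hot = 24  [B.hot + 31]
4. n4.cnt = true  [terminal]
5. n5.idx = 30  [terminal]
6. n3.live = -3  [-3]
7. n3.hot = true  [a.idx > 29]
8. n6.wid = true  [E.hot == true]
9. n6.off = "xn"  ["xn"]
10. n7.off = 19  [terminal]
11. n8.pre = 22  [terminal]
12. n9.pre = 6  [terminal]
13. n6.env = 0  [d₀.pre + d₁.pre - 28]
14. n6.idx = -3  [d₀.pre + b.off - 44]
15. n2.fin = "zk"  ["zk"]
16. n2.sig = 27  [(if E.hot then S.hot else D.idx) + 3]
17. n1.idx = 15  [S.sig + B.hot - 5]
18. n1.depth = 20  [S.sig + B.hot]
19. n0.fin = "rm"  ["rm"]
20. n0.sig = 7  [7]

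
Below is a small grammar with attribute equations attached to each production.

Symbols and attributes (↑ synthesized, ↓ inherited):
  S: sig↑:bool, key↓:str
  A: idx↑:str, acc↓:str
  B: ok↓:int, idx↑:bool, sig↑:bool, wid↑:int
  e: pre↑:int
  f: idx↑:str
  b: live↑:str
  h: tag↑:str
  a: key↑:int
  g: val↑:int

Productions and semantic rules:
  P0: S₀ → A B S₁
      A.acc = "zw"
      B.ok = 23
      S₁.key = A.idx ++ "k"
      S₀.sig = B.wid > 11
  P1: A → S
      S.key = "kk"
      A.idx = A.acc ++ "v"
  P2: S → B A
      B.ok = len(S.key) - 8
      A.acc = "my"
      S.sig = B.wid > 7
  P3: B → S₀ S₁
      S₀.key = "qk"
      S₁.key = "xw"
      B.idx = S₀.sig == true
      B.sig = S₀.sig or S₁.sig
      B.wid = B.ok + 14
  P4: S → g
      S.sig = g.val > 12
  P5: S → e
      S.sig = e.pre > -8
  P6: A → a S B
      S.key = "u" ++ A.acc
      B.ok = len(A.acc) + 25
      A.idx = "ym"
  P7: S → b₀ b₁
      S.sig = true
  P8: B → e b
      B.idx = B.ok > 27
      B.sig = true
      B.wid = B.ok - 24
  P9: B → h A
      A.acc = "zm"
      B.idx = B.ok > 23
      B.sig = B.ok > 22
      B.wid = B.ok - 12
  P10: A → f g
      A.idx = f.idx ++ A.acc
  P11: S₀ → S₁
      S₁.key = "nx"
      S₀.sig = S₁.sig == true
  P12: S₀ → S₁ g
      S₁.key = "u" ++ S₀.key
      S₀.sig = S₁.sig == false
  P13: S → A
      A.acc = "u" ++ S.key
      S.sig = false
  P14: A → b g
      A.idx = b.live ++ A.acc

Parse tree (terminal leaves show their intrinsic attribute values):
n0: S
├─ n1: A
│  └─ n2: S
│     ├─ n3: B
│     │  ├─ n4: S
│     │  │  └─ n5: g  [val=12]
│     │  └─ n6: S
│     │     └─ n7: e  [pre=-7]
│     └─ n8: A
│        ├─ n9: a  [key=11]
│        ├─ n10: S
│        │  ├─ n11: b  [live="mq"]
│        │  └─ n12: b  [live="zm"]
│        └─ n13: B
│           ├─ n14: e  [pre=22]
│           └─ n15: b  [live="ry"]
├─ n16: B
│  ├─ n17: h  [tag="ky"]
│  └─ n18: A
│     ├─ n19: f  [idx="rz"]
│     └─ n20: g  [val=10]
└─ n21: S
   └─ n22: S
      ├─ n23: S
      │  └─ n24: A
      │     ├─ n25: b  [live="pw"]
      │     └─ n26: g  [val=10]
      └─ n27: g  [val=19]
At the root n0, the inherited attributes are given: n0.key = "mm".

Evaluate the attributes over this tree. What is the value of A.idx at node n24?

"pwuunx"

1. n0.key = "mm"  [given at root]
2. n1.acc = "zw"  ["zw"]
3. n2.key = "kk"  ["kk"]
4. n3.ok = -6  [len(S.key) - 8]
5. n4.key = "qk"  ["qk"]
6. n5.val = 12  [terminal]
7. n4.sig = false  [g.val > 12]
8. n6.key = "xw"  ["xw"]
9. n7.pre = -7  [terminal]
10. n6.sig = true  [e.pre > -8]
11. n3.idx = false  [S₀.sig == true]
12. n3.sig = true  [S₀.sig or S₁.sig]
13. n3.wid = 8  [B.ok + 14]
14. n8.acc = "my"  ["my"]
15. n9.key = 11  [terminal]
16. n10.key = "umy"  ["u" ++ A.acc]
17. n11.live = "mq"  [terminal]
18. n12.live = "zm"  [terminal]
19. n10.sig = true  [true]
20. n13.ok = 27  [len(A.acc) + 25]
21. n14.pre = 22  [terminal]
22. n15.live = "ry"  [terminal]
23. n13.idx = false  [B.ok > 27]
24. n13.sig = true  [true]
25. n13.wid = 3  [B.ok - 24]
26. n8.idx = "ym"  ["ym"]
27. n2.sig = true  [B.wid > 7]
28. n1.idx = "zwv"  [A.acc ++ "v"]
29. n16.ok = 23  [23]
30. n17.tag = "ky"  [terminal]
31. n18.acc = "zm"  ["zm"]
32. n19.idx = "rz"  [terminal]
33. n20.val = 10  [terminal]
34. n18.idx = "rzzm"  [f.idx ++ A.acc]
35. n16.idx = false  [B.ok > 23]
36. n16.sig = true  [B.ok > 22]
37. n16.wid = 11  [B.ok - 12]
38. n21.key = "zwvk"  [A.idx ++ "k"]
39. n22.key = "nx"  ["nx"]
40. n23.key = "unx"  ["u" ++ S₀.key]
41. n24.acc = "uunx"  ["u" ++ S.key]
42. n25.live = "pw"  [terminal]
43. n26.val = 10  [terminal]
44. n24.idx = "pwuunx"  [b.live ++ A.acc]
45. n23.sig = false  [false]
46. n27.val = 19  [terminal]
47. n22.sig = true  [S₁.sig == false]
48. n21.sig = true  [S₁.sig == true]
49. n0.sig = false  [B.wid > 11]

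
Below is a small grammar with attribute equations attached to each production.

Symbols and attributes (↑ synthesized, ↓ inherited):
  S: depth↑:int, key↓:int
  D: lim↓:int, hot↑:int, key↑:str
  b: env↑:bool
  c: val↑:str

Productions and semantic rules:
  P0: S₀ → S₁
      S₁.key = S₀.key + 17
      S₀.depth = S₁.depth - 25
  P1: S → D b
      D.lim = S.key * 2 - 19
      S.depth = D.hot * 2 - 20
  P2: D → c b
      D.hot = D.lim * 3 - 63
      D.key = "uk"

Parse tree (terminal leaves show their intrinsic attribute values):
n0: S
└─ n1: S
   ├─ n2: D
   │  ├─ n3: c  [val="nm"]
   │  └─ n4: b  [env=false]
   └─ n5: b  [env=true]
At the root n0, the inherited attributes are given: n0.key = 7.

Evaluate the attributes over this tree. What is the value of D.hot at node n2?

24

1. n0.key = 7  [given at root]
2. n1.key = 24  [S₀.key + 17]
3. n2.lim = 29  [S.key * 2 - 19]
4. n3.val = "nm"  [terminal]
5. n4.env = false  [terminal]
6. n2.hot = 24  [D.lim * 3 - 63]
7. n2.key = "uk"  ["uk"]
8. n5.env = true  [terminal]
9. n1.depth = 28  [D.hot * 2 - 20]
10. n0.depth = 3  [S₁.depth - 25]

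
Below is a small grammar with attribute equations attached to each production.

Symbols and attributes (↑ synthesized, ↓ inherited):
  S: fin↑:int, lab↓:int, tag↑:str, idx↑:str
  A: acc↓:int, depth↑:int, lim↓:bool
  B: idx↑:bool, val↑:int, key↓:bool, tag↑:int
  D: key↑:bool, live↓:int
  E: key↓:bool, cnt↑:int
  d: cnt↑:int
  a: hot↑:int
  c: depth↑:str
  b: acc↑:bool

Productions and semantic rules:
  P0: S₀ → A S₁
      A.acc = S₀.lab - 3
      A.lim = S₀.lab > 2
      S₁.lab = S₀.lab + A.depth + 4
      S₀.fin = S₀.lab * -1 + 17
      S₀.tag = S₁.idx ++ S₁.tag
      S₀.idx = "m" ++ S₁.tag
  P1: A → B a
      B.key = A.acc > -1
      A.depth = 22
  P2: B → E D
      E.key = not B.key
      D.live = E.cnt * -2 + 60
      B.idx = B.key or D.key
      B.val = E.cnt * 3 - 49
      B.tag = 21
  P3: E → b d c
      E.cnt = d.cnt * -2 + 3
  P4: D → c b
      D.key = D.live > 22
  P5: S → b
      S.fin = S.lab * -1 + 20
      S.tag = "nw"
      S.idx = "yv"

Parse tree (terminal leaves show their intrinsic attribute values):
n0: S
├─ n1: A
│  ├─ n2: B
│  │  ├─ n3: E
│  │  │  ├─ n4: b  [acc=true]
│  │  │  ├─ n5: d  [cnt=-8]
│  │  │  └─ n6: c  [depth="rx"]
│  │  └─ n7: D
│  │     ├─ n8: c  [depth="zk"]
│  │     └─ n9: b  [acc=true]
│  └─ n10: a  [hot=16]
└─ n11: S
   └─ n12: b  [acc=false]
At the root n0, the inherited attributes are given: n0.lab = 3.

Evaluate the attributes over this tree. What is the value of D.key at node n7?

false

1. n0.lab = 3  [given at root]
2. n1.acc = 0  [S₀.lab - 3]
3. n1.lim = true  [S₀.lab > 2]
4. n2.key = true  [A.acc > -1]
5. n3.key = false  [not B.key]
6. n4.acc = true  [terminal]
7. n5.cnt = -8  [terminal]
8. n6.depth = "rx"  [terminal]
9. n3.cnt = 19  [d.cnt * -2 + 3]
10. n7.live = 22  [E.cnt * -2 + 60]
11. n8.depth = "zk"  [terminal]
12. n9.acc = true  [terminal]
13. n7.key = false  [D.live > 22]
14. n2.idx = true  [B.key or D.key]
15. n2.val = 8  [E.cnt * 3 - 49]
16. n2.tag = 21  [21]
17. n10.hot = 16  [terminal]
18. n1.depth = 22  [22]
19. n11.lab = 29  [S₀.lab + A.depth + 4]
20. n12.acc = false  [terminal]
21. n11.fin = -9  [S.lab * -1 + 20]
22. n11.tag = "nw"  ["nw"]
23. n11.idx = "yv"  ["yv"]
24. n0.fin = 14  [S₀.lab * -1 + 17]
25. n0.tag = "yvnw"  [S₁.idx ++ S₁.tag]
26. n0.idx = "mnw"  ["m" ++ S₁.tag]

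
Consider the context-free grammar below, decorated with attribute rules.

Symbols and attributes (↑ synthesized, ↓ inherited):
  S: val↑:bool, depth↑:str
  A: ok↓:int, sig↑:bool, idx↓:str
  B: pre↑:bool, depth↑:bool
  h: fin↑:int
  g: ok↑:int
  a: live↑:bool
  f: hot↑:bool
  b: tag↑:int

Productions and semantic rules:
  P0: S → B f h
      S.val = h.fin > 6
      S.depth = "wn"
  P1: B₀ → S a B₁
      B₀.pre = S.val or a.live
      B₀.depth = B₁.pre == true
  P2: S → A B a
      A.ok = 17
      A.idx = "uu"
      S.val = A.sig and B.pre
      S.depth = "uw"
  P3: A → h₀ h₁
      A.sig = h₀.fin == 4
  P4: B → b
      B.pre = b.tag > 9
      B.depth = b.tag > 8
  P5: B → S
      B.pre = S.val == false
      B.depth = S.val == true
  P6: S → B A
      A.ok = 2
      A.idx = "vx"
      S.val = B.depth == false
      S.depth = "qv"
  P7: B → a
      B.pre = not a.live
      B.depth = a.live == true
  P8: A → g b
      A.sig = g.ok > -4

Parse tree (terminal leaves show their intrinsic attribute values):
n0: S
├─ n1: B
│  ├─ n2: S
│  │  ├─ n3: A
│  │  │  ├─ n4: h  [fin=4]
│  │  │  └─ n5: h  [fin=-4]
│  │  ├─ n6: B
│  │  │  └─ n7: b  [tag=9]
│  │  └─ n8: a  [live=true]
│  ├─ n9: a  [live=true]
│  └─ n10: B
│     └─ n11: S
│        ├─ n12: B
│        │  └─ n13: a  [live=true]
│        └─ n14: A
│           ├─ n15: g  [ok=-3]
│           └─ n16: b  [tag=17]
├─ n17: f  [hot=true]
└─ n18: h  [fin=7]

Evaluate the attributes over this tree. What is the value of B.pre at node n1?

true

1. n3.ok = 17  [17]
2. n3.idx = "uu"  ["uu"]
3. n4.fin = 4  [terminal]
4. n5.fin = -4  [terminal]
5. n3.sig = true  [h₀.fin == 4]
6. n7.tag = 9  [terminal]
7. n6.pre = false  [b.tag > 9]
8. n6.depth = true  [b.tag > 8]
9. n8.live = true  [terminal]
10. n2.val = false  [A.sig and B.pre]
11. n2.depth = "uw"  ["uw"]
12. n9.live = true  [terminal]
13. n13.live = true  [terminal]
14. n12.pre = false  [not a.live]
15. n12.depth = true  [a.live == true]
16. n14.ok = 2  [2]
17. n14.idx = "vx"  ["vx"]
18. n15.ok = -3  [terminal]
19. n16.tag = 17  [terminal]
20. n14.sig = true  [g.ok > -4]
21. n11.val = false  [B.depth == false]
22. n11.depth = "qv"  ["qv"]
23. n10.pre = true  [S.val == false]
24. n10.depth = false  [S.val == true]
25. n1.pre = true  [S.val or a.live]
26. n1.depth = true  [B₁.pre == true]
27. n17.hot = true  [terminal]
28. n18.fin = 7  [terminal]
29. n0.val = true  [h.fin > 6]
30. n0.depth = "wn"  ["wn"]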